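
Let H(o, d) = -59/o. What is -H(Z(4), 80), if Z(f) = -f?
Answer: -59/4 ≈ -14.750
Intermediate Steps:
-H(Z(4), 80) = -(-59)/((-1*4)) = -(-59)/(-4) = -(-59)*(-1)/4 = -1*59/4 = -59/4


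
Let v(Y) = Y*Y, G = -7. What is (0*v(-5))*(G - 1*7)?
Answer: 0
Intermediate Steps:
v(Y) = Y²
(0*v(-5))*(G - 1*7) = (0*(-5)²)*(-7 - 1*7) = (0*25)*(-7 - 7) = 0*(-14) = 0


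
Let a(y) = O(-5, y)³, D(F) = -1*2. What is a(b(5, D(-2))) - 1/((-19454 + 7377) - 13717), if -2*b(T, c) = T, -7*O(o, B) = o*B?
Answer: -201514253/35389368 ≈ -5.6942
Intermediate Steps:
O(o, B) = -B*o/7 (O(o, B) = -o*B/7 = -B*o/7)
D(F) = -2
b(T, c) = -T/2
a(y) = 125*y³/343 (a(y) = (-⅐*y*(-5))³ = (5*y/7)³ = 125*y³/343)
a(b(5, D(-2))) - 1/((-19454 + 7377) - 13717) = 125*(-½*5)³/343 - 1/((-19454 + 7377) - 13717) = 125*(-5/2)³/343 - 1/(-12077 - 13717) = (125/343)*(-125/8) - 1/(-25794) = -15625/2744 - 1*(-1/25794) = -15625/2744 + 1/25794 = -201514253/35389368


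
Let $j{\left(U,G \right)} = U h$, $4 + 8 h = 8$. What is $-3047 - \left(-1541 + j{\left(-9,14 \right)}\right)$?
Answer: $- \frac{3003}{2} \approx -1501.5$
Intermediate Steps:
$h = \frac{1}{2}$ ($h = - \frac{1}{2} + \frac{1}{8} \cdot 8 = - \frac{1}{2} + 1 = \frac{1}{2} \approx 0.5$)
$j{\left(U,G \right)} = \frac{U}{2}$ ($j{\left(U,G \right)} = U \frac{1}{2} = \frac{U}{2}$)
$-3047 - \left(-1541 + j{\left(-9,14 \right)}\right) = -3047 - \left(-1541 + \frac{1}{2} \left(-9\right)\right) = -3047 - \left(-1541 - \frac{9}{2}\right) = -3047 - - \frac{3091}{2} = -3047 + \frac{3091}{2} = - \frac{3003}{2}$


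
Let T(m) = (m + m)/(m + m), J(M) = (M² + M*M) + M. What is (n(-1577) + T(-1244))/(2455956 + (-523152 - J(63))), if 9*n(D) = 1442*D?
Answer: -2274025/17323227 ≈ -0.13127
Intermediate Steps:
J(M) = M + 2*M² (J(M) = (M² + M²) + M = 2*M² + M = M + 2*M²)
T(m) = 1 (T(m) = (2*m)/((2*m)) = (2*m)*(1/(2*m)) = 1)
n(D) = 1442*D/9 (n(D) = (1442*D)/9 = 1442*D/9)
(n(-1577) + T(-1244))/(2455956 + (-523152 - J(63))) = ((1442/9)*(-1577) + 1)/(2455956 + (-523152 - 63*(1 + 2*63))) = (-2274034/9 + 1)/(2455956 + (-523152 - 63*(1 + 126))) = -2274025/(9*(2455956 + (-523152 - 63*127))) = -2274025/(9*(2455956 + (-523152 - 1*8001))) = -2274025/(9*(2455956 + (-523152 - 8001))) = -2274025/(9*(2455956 - 531153)) = -2274025/9/1924803 = -2274025/9*1/1924803 = -2274025/17323227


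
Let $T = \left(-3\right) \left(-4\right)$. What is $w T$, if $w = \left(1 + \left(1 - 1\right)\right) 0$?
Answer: $0$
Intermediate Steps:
$T = 12$
$w = 0$ ($w = \left(1 + 0\right) 0 = 1 \cdot 0 = 0$)
$w T = 0 \cdot 12 = 0$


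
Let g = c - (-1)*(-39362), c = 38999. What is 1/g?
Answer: -1/363 ≈ -0.0027548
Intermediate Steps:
g = -363 (g = 38999 - (-1)*(-39362) = 38999 - 1*39362 = 38999 - 39362 = -363)
1/g = 1/(-363) = -1/363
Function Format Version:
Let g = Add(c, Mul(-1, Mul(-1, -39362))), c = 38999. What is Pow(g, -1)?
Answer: Rational(-1, 363) ≈ -0.0027548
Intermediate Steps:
g = -363 (g = Add(38999, Mul(-1, Mul(-1, -39362))) = Add(38999, Mul(-1, 39362)) = Add(38999, -39362) = -363)
Pow(g, -1) = Pow(-363, -1) = Rational(-1, 363)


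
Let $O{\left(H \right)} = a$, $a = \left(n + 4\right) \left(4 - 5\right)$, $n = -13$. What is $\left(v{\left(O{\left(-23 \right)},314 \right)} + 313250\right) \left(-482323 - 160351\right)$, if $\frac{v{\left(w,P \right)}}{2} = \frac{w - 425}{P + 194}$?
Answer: $- \frac{25567205397308}{127} \approx -2.0132 \cdot 10^{11}$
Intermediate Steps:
$a = 9$ ($a = \left(-13 + 4\right) \left(4 - 5\right) = \left(-9\right) \left(-1\right) = 9$)
$O{\left(H \right)} = 9$
$v{\left(w,P \right)} = \frac{2 \left(-425 + w\right)}{194 + P}$ ($v{\left(w,P \right)} = 2 \frac{w - 425}{P + 194} = 2 \frac{-425 + w}{194 + P} = \frac{2 \left(-425 + w\right)}{194 + P}$)
$\left(v{\left(O{\left(-23 \right)},314 \right)} + 313250\right) \left(-482323 - 160351\right) = \left(\frac{2 \left(-425 + 9\right)}{194 + 314} + 313250\right) \left(-482323 - 160351\right) = \left(2 \cdot \frac{1}{508} \left(-416\right) + 313250\right) \left(-642674\right) = \left(- \frac{208}{127} + 313250\right) \left(-642674\right) = \frac{39782542}{127} \left(-642674\right) = - \frac{25567205397308}{127}$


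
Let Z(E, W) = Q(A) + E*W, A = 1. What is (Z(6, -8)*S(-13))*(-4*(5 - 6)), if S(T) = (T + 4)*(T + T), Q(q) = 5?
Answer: -40248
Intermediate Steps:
S(T) = 2*T*(4 + T) (S(T) = (4 + T)*(2*T) = 2*T*(4 + T))
Z(E, W) = 5 + E*W
(Z(6, -8)*S(-13))*(-4*(5 - 6)) = ((5 + 6*(-8))*(2*(-13)*(4 - 13)))*(-4*(5 - 6)) = ((5 - 48)*(2*(-13)*(-9)))*(-4*(-1)) = -43*234*4 = -10062*4 = -40248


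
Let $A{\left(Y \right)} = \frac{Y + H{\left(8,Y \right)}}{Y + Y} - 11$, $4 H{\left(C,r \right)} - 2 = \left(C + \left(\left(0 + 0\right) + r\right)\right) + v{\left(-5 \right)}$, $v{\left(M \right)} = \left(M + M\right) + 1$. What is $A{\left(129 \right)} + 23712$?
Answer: $\frac{12230039}{516} \approx 23702.0$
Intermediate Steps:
$v{\left(M \right)} = 1 + 2 M$ ($v{\left(M \right)} = 2 M + 1 = 1 + 2 M$)
$H{\left(C,r \right)} = - \frac{7}{4} + \frac{C}{4} + \frac{r}{4}$ ($H{\left(C,r \right)} = \frac{1}{2} + \frac{\left(C + \left(\left(0 + 0\right) + r\right)\right) + \left(1 + 2 \left(-5\right)\right)}{4} = \frac{1}{2} + \frac{\left(C + \left(0 + r\right)\right) + \left(1 - 10\right)}{4} = \frac{1}{2} + \frac{\left(C + r\right) - 9}{4} = \frac{1}{2} + \frac{-9 + C + r}{4} = \frac{1}{2} + \left(- \frac{9}{4} + \frac{C}{4} + \frac{r}{4}\right) = - \frac{7}{4} + \frac{C}{4} + \frac{r}{4}$)
$A{\left(Y \right)} = -11 + \frac{\frac{1}{4} + \frac{5 Y}{4}}{2 Y}$ ($A{\left(Y \right)} = \frac{Y + \left(- \frac{7}{4} + \frac{1}{4} \cdot 8 + \frac{Y}{4}\right)}{Y + Y} - 11 = \frac{Y + \left(- \frac{7}{4} + 2 + \frac{Y}{4}\right)}{2 Y} - 11 = \left(Y + \left(\frac{1}{4} + \frac{Y}{4}\right)\right) \frac{1}{2 Y} - 11 = \left(\frac{1}{4} + \frac{5 Y}{4}\right) \frac{1}{2 Y} - 11 = \frac{\frac{1}{4} + \frac{5 Y}{4}}{2 Y} - 11 = -11 + \frac{\frac{1}{4} + \frac{5 Y}{4}}{2 Y}$)
$A{\left(129 \right)} + 23712 = \frac{1 - 10707}{8 \cdot 129} + 23712 = \frac{1}{8} \cdot \frac{1}{129} \left(1 - 10707\right) + 23712 = \frac{1}{8} \cdot \frac{1}{129} \left(-10706\right) + 23712 = - \frac{5353}{516} + 23712 = \frac{12230039}{516}$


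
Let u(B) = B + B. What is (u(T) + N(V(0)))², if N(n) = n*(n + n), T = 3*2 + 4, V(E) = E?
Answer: 400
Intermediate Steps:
T = 10 (T = 6 + 4 = 10)
u(B) = 2*B
N(n) = 2*n² (N(n) = n*(2*n) = 2*n²)
(u(T) + N(V(0)))² = (2*10 + 2*0²)² = (20 + 2*0)² = (20 + 0)² = 20² = 400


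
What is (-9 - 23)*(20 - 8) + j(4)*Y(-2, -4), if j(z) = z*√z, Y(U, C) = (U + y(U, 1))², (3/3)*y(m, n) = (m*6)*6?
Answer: 43424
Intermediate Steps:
y(m, n) = 36*m (y(m, n) = (m*6)*6 = (6*m)*6 = 36*m)
Y(U, C) = 1369*U² (Y(U, C) = (U + 36*U)² = (37*U)² = 1369*U²)
j(z) = z^(3/2)
(-9 - 23)*(20 - 8) + j(4)*Y(-2, -4) = (-9 - 23)*(20 - 8) + 4^(3/2)*(1369*(-2)²) = -32*12 + 8*(1369*4) = -384 + 8*5476 = -384 + 43808 = 43424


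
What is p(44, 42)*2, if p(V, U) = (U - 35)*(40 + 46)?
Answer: 1204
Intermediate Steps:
p(V, U) = -3010 + 86*U (p(V, U) = (-35 + U)*86 = -3010 + 86*U)
p(44, 42)*2 = (-3010 + 86*42)*2 = (-3010 + 3612)*2 = 602*2 = 1204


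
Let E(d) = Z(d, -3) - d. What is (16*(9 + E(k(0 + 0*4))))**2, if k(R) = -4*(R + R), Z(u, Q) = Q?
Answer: 9216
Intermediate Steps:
k(R) = -8*R
E(d) = -3 - d
(16*(9 + E(k(0 + 0*4))))**2 = (16*(9 + (-3 - (-8)*(0 + 0*4))))**2 = (16*(9 + (-3 - (-8)*(0 + 0))))**2 = (16*(9 + (-3 - (-8)*0)))**2 = (16*(9 + (-3 - 1*0)))**2 = (16*(9 + (-3 + 0)))**2 = (16*(9 - 3))**2 = (16*6)**2 = 96**2 = 9216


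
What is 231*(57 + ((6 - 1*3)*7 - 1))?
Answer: 17787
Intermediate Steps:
231*(57 + ((6 - 1*3)*7 - 1)) = 231*(57 + ((6 - 3)*7 - 1)) = 231*(57 + (3*7 - 1)) = 231*(57 + (21 - 1)) = 231*(57 + 20) = 231*77 = 17787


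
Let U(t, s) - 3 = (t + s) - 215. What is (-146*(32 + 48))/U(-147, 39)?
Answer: 73/2 ≈ 36.500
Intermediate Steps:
U(t, s) = -212 + s + t (U(t, s) = 3 + ((t + s) - 215) = 3 + ((s + t) - 215) = 3 + (-215 + s + t) = -212 + s + t)
(-146*(32 + 48))/U(-147, 39) = (-146*(32 + 48))/(-212 + 39 - 147) = -146*80/(-320) = -11680*(-1/320) = 73/2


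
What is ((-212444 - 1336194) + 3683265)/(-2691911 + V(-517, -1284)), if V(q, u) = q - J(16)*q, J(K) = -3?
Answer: -2134627/2693979 ≈ -0.79237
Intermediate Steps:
V(q, u) = 4*q (V(q, u) = q - (-3)*q = q + 3*q = 4*q)
((-212444 - 1336194) + 3683265)/(-2691911 + V(-517, -1284)) = ((-212444 - 1336194) + 3683265)/(-2691911 + 4*(-517)) = (-1548638 + 3683265)/(-2691911 - 2068) = 2134627/(-2693979) = 2134627*(-1/2693979) = -2134627/2693979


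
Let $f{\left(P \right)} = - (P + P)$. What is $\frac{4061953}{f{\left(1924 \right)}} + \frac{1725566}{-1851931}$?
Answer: $- \frac{7529096659211}{7126230488} \approx -1056.5$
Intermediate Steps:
$f{\left(P \right)} = - 2 P$
$\frac{4061953}{f{\left(1924 \right)}} + \frac{1725566}{-1851931} = \frac{4061953}{\left(-2\right) 1924} + \frac{1725566}{-1851931} = \frac{4061953}{-3848} + 1725566 \left(- \frac{1}{1851931}\right) = 4061953 \left(- \frac{1}{3848}\right) - \frac{1725566}{1851931} = - \frac{4061953}{3848} - \frac{1725566}{1851931} = - \frac{7529096659211}{7126230488}$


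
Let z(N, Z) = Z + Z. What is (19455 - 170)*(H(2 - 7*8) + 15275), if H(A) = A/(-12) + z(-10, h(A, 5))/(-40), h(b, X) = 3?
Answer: 1178649059/4 ≈ 2.9466e+8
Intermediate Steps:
z(N, Z) = 2*Z
H(A) = -3/20 - A/12 (H(A) = A/(-12) + (2*3)/(-40) = A*(-1/12) + 6*(-1/40) = -A/12 - 3/20 = -3/20 - A/12)
(19455 - 170)*(H(2 - 7*8) + 15275) = (19455 - 170)*((-3/20 - (2 - 7*8)/12) + 15275) = 19285*((-3/20 - (2 - 56)/12) + 15275) = 19285*((-3/20 - 1/12*(-54)) + 15275) = 19285*((-3/20 + 9/2) + 15275) = 19285*(87/20 + 15275) = 19285*(305587/20) = 1178649059/4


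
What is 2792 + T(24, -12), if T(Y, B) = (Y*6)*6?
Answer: 3656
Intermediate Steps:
T(Y, B) = 36*Y (T(Y, B) = (6*Y)*6 = 36*Y)
2792 + T(24, -12) = 2792 + 36*24 = 2792 + 864 = 3656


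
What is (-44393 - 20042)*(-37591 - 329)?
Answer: 2443375200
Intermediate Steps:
(-44393 - 20042)*(-37591 - 329) = -64435*(-37920) = 2443375200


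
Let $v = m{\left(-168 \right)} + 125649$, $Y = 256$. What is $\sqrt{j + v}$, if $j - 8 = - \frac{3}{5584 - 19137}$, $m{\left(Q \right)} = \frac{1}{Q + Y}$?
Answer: $\frac{9 \sqrt{551668183777590}}{596332} \approx 354.48$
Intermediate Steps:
$m{\left(Q \right)} = \frac{1}{256 + Q}$ ($m{\left(Q \right)} = \frac{1}{Q + 256} = \frac{1}{256 + Q}$)
$v = \frac{11057113}{88}$ ($v = \frac{1}{256 - 168} + 125649 = \frac{1}{88} + 125649 = \frac{11057113}{88} \approx 1.2565 \cdot 10^{5}$)
$j = \frac{108427}{13553}$ ($j = 8 - \frac{3}{5584 - 19137} = 8 - \frac{3}{-13553} = 8 - - \frac{3}{13553} = 8 + \frac{3}{13553} = \frac{108427}{13553} \approx 8.0002$)
$\sqrt{j + v} = \sqrt{\frac{108427}{13553} + \frac{11057113}{88}} = \sqrt{\frac{149866594065}{1192664}} = \frac{9 \sqrt{551668183777590}}{596332}$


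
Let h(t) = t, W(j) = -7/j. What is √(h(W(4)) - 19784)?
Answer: I*√79143/2 ≈ 140.66*I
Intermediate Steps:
√(h(W(4)) - 19784) = √(-7/4 - 19784) = √(-79143/4) = I*√79143/2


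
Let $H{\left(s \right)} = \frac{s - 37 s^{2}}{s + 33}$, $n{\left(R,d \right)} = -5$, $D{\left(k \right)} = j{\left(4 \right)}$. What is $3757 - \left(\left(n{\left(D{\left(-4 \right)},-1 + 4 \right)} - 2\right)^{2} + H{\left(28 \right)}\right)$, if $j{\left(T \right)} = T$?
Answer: $\frac{255168}{61} \approx 4183.1$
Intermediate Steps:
$D{\left(k \right)} = 4$
$H{\left(s \right)} = \frac{s - 37 s^{2}}{33 + s}$
$3757 - \left(\left(n{\left(D{\left(-4 \right)},-1 + 4 \right)} - 2\right)^{2} + H{\left(28 \right)}\right) = 3757 - \left(\left(-5 - 2\right)^{2} + \frac{28 \left(1 - 1036\right)}{33 + 28}\right) = 3757 - \left(\left(-7\right)^{2} + \frac{28 \left(1 - 1036\right)}{61}\right) = 3757 - \left(49 + 28 \cdot \frac{1}{61} \left(-1035\right)\right) = 3757 - \left(49 - \frac{28980}{61}\right) = 3757 - - \frac{25991}{61} = 3757 + \frac{25991}{61} = \frac{255168}{61}$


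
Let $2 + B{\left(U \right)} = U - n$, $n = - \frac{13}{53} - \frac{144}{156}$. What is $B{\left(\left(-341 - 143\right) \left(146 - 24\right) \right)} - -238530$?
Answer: $\frac{123662525}{689} \approx 1.7948 \cdot 10^{5}$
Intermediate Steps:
$n = - \frac{805}{689}$ ($n = \left(-13\right) \frac{1}{53} - \frac{12}{13} = - \frac{13}{53} - \frac{12}{13} = - \frac{805}{689} \approx -1.1684$)
$B{\left(U \right)} = - \frac{573}{689} + U$ ($B{\left(U \right)} = -2 + \left(U - - \frac{805}{689}\right) = -2 + \left(U + \frac{805}{689}\right) = -2 + \left(\frac{805}{689} + U\right) = - \frac{573}{689} + U$)
$B{\left(\left(-341 - 143\right) \left(146 - 24\right) \right)} - -238530 = \left(- \frac{573}{689} + \left(-341 - 143\right) \left(146 - 24\right)\right) - -238530 = \left(- \frac{573}{689} - 59048\right) + 238530 = - \frac{40684645}{689} + 238530 = \frac{123662525}{689}$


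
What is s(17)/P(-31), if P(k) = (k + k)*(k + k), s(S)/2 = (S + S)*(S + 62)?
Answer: 1343/961 ≈ 1.3975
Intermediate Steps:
s(S) = 4*S*(62 + S) (s(S) = 2*((S + S)*(S + 62)) = 2*((2*S)*(62 + S)) = 2*(2*S*(62 + S)) = 4*S*(62 + S))
P(k) = 4*k² (P(k) = (2*k)*(2*k) = 4*k²)
s(17)/P(-31) = (4*17*(62 + 17))/((4*(-31)²)) = (4*17*79)/((4*961)) = 5372/3844 = 5372*(1/3844) = 1343/961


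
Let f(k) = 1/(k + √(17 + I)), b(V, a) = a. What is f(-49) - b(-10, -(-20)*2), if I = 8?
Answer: -1761/44 ≈ -40.023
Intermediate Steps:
f(k) = 1/(5 + k) (f(k) = 1/(k + √(17 + 8)) = 1/(k + √25) = 1/(k + 5) = 1/(5 + k))
f(-49) - b(-10, -(-20)*2) = 1/(5 - 49) - (-5)*(-4*2) = 1/(-44) - (-5)*(-8) = -1/44 - 1*40 = -1/44 - 40 = -1761/44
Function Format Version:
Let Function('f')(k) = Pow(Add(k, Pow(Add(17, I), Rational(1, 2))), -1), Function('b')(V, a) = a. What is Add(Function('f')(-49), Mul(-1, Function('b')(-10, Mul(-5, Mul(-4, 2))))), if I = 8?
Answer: Rational(-1761, 44) ≈ -40.023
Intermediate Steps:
Function('f')(k) = Pow(Add(5, k), -1) (Function('f')(k) = Pow(Add(k, Pow(Add(17, 8), Rational(1, 2))), -1) = Pow(Add(k, Pow(25, Rational(1, 2))), -1) = Pow(Add(k, 5), -1) = Pow(Add(5, k), -1))
Add(Function('f')(-49), Mul(-1, Function('b')(-10, Mul(-5, Mul(-4, 2))))) = Add(Pow(Add(5, -49), -1), Mul(-1, Mul(-5, Mul(-4, 2)))) = Add(Pow(-44, -1), Mul(-1, Mul(-5, -8))) = Add(Rational(-1, 44), Mul(-1, 40)) = Add(Rational(-1, 44), -40) = Rational(-1761, 44)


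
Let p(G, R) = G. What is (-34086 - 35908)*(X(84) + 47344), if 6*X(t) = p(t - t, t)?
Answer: -3313795936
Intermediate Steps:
X(t) = 0 (X(t) = (t - t)/6 = (⅙)*0 = 0)
(-34086 - 35908)*(X(84) + 47344) = (-34086 - 35908)*(0 + 47344) = -69994*47344 = -3313795936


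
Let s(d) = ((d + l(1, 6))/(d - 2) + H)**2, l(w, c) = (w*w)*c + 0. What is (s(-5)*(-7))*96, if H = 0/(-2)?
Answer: -96/7 ≈ -13.714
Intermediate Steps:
l(w, c) = c*w**2 (l(w, c) = w**2*c + 0 = c*w**2 + 0 = c*w**2)
H = 0 (H = 0*(-1/2) = 0)
s(d) = (6 + d)**2/(-2 + d)**2 (s(d) = ((d + 6*1**2)/(d - 2) + 0)**2 = ((d + 6*1)/(-2 + d) + 0)**2 = ((d + 6)/(-2 + d) + 0)**2 = ((6 + d)/(-2 + d) + 0)**2 = ((6 + d)/(-2 + d))**2 = (6 + d)**2/(-2 + d)**2)
(s(-5)*(-7))*96 = (((6 - 5)**2/(-2 - 5)**2)*(-7))*96 = ((1**2/(-7)**2)*(-7))*96 = (((1/49)*1)*(-7))*96 = ((1/49)*(-7))*96 = -1/7*96 = -96/7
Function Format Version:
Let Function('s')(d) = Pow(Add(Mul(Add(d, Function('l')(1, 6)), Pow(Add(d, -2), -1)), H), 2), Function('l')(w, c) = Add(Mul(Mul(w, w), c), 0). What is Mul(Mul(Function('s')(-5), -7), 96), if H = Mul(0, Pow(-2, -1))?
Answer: Rational(-96, 7) ≈ -13.714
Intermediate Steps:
Function('l')(w, c) = Mul(c, Pow(w, 2)) (Function('l')(w, c) = Add(Mul(Pow(w, 2), c), 0) = Add(Mul(c, Pow(w, 2)), 0) = Mul(c, Pow(w, 2)))
H = 0 (H = Mul(0, Rational(-1, 2)) = 0)
Function('s')(d) = Mul(Pow(Add(-2, d), -2), Pow(Add(6, d), 2)) (Function('s')(d) = Pow(Add(Mul(Add(d, Mul(6, Pow(1, 2))), Pow(Add(d, -2), -1)), 0), 2) = Pow(Add(Mul(Add(d, Mul(6, 1)), Pow(Add(-2, d), -1)), 0), 2) = Pow(Add(Mul(Add(d, 6), Pow(Add(-2, d), -1)), 0), 2) = Pow(Add(Mul(Add(6, d), Pow(Add(-2, d), -1)), 0), 2) = Pow(Add(Mul(Pow(Add(-2, d), -1), Add(6, d)), 0), 2) = Pow(Mul(Pow(Add(-2, d), -1), Add(6, d)), 2) = Mul(Pow(Add(-2, d), -2), Pow(Add(6, d), 2)))
Mul(Mul(Function('s')(-5), -7), 96) = Mul(Mul(Mul(Pow(Add(-2, -5), -2), Pow(Add(6, -5), 2)), -7), 96) = Mul(Mul(Mul(Pow(-7, -2), Pow(1, 2)), -7), 96) = Mul(Mul(Mul(Rational(1, 49), 1), -7), 96) = Mul(Mul(Rational(1, 49), -7), 96) = Mul(Rational(-1, 7), 96) = Rational(-96, 7)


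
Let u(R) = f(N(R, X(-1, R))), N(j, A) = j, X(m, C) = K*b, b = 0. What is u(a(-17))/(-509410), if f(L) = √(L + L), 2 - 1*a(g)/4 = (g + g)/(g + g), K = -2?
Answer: -√2/254705 ≈ -5.5524e-6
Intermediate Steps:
X(m, C) = 0 (X(m, C) = -2*0 = 0)
a(g) = 4 (a(g) = 8 - 4*(g + g)/(g + g) = 8 - 4*2*g/(2*g) = 8 - 4*2*g*1/(2*g) = 8 - 4*1 = 8 - 4 = 4)
f(L) = √2*√L (f(L) = √(2*L) = √2*√L)
u(R) = √2*√R
u(a(-17))/(-509410) = (√2*√4)/(-509410) = (√2*2)*(-1/509410) = (2*√2)*(-1/509410) = -√2/254705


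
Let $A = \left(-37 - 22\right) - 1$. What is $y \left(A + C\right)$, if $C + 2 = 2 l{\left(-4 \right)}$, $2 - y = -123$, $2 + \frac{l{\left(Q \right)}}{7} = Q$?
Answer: $-18250$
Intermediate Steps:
$A = -60$ ($A = -59 - 1 = -60$)
$l{\left(Q \right)} = -14 + 7 Q$
$y = 125$ ($y = 2 - -123 = 2 + 123 = 125$)
$C = -86$ ($C = -2 + 2 \left(-14 + 7 \left(-4\right)\right) = -2 + 2 \left(-14 - 28\right) = -2 + 2 \left(-42\right) = -2 - 84 = -86$)
$y \left(A + C\right) = 125 \left(-60 - 86\right) = 125 \left(-146\right) = -18250$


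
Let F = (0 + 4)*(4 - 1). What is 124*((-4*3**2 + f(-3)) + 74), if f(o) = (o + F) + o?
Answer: 5456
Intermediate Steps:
F = 12 (F = 4*3 = 12)
f(o) = 12 + 2*o (f(o) = (o + 12) + o = (12 + o) + o = 12 + 2*o)
124*((-4*3**2 + f(-3)) + 74) = 124*((-4*3**2 + (12 + 2*(-3))) + 74) = 124*((-4*9 + (12 - 6)) + 74) = 124*((-36 + 6) + 74) = 124*(-30 + 74) = 124*44 = 5456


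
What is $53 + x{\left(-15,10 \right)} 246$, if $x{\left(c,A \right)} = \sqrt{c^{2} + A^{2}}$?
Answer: $53 + 1230 \sqrt{13} \approx 4487.8$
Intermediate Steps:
$x{\left(c,A \right)} = \sqrt{A^{2} + c^{2}}$
$53 + x{\left(-15,10 \right)} 246 = 53 + \sqrt{10^{2} + \left(-15\right)^{2}} \cdot 246 = 53 + \sqrt{100 + 225} \cdot 246 = 53 + \sqrt{325} \cdot 246 = 53 + 5 \sqrt{13} \cdot 246 = 53 + 1230 \sqrt{13}$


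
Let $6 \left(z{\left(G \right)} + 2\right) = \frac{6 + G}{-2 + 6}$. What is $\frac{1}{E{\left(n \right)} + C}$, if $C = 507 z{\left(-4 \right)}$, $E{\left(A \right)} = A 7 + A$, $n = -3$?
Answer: $- \frac{4}{3983} \approx -0.0010043$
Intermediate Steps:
$z{\left(G \right)} = - \frac{7}{4} + \frac{G}{24}$ ($z{\left(G \right)} = -2 + \frac{\left(6 + G\right) \frac{1}{-2 + 6}}{6} = -2 + \frac{\left(6 + G\right) \frac{1}{4}}{6} = -2 + \frac{\frac{3}{2} + \frac{G}{4}}{6} = -2 + \left(\frac{1}{4} + \frac{G}{24}\right) = - \frac{7}{4} + \frac{G}{24}$)
$E{\left(A \right)} = 8 A$ ($E{\left(A \right)} = 7 A + A = 8 A$)
$C = - \frac{3887}{4}$ ($C = 507 \left(- \frac{7}{4} + \frac{1}{24} \left(-4\right)\right) = 507 \left(- \frac{7}{4} - \frac{1}{6}\right) = 507 \left(- \frac{23}{12}\right) = - \frac{3887}{4} \approx -971.75$)
$\frac{1}{E{\left(n \right)} + C} = \frac{1}{8 \left(-3\right) - \frac{3887}{4}} = \frac{1}{-24 - \frac{3887}{4}} = \frac{1}{- \frac{3983}{4}} = - \frac{4}{3983}$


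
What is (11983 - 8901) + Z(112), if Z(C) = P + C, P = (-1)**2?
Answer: 3195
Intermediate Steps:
P = 1
Z(C) = 1 + C
(11983 - 8901) + Z(112) = (11983 - 8901) + (1 + 112) = 3082 + 113 = 3195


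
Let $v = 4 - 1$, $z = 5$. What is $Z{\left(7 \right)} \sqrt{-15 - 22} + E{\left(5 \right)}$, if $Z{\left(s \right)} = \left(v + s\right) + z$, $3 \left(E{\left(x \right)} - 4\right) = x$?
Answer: $\frac{17}{3} + 15 i \sqrt{37} \approx 5.6667 + 91.241 i$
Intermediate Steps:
$E{\left(x \right)} = 4 + \frac{x}{3}$
$v = 3$ ($v = 4 - 1 = 3$)
$Z{\left(s \right)} = 8 + s$ ($Z{\left(s \right)} = \left(3 + s\right) + 5 = 8 + s$)
$Z{\left(7 \right)} \sqrt{-15 - 22} + E{\left(5 \right)} = \left(8 + 7\right) \sqrt{-15 - 22} + \left(4 + \frac{1}{3} \cdot 5\right) = 15 \sqrt{-37} + \left(4 + \frac{5}{3}\right) = 15 i \sqrt{37} + \frac{17}{3} = \frac{17}{3} + 15 i \sqrt{37}$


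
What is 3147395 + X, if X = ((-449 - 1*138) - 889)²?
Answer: 5325971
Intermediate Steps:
X = 2178576 (X = ((-449 - 138) - 889)² = (-587 - 889)² = (-1476)² = 2178576)
3147395 + X = 3147395 + 2178576 = 5325971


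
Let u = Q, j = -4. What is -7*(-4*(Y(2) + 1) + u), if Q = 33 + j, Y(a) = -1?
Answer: -203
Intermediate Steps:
Q = 29 (Q = 33 - 4 = 29)
u = 29
-7*(-4*(Y(2) + 1) + u) = -7*(-4*(-1 + 1) + 29) = -7*(-4*0 + 29) = -7*(0 + 29) = -7*29 = -203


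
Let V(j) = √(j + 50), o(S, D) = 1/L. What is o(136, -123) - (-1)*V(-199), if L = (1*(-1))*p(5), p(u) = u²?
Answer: -1/25 + I*√149 ≈ -0.04 + 12.207*I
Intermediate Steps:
L = -25 (L = (1*(-1))*5² = -1*25 = -25)
o(S, D) = -1/25 (o(S, D) = 1/(-25) = -1/25)
V(j) = √(50 + j)
o(136, -123) - (-1)*V(-199) = -1/25 - (-1)*√(50 - 199) = -1/25 - (-1)*√(-149) = -1/25 - (-1)*I*√149 = -1/25 + I*√149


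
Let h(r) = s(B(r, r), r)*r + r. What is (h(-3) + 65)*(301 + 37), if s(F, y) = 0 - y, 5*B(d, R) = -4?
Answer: 17914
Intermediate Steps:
B(d, R) = -⅘ (B(d, R) = (⅕)*(-4) = -⅘)
s(F, y) = -y
h(r) = r - r² (h(r) = (-r)*r + r = -r² + r = r - r²)
(h(-3) + 65)*(301 + 37) = (-3*(1 - 1*(-3)) + 65)*(301 + 37) = (-3*(1 + 3) + 65)*338 = (-3*4 + 65)*338 = (-12 + 65)*338 = 53*338 = 17914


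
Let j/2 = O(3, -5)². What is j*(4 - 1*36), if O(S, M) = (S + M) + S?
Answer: -64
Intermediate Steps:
O(S, M) = M + 2*S (O(S, M) = (M + S) + S = M + 2*S)
j = 2 (j = 2*(-5 + 2*3)² = 2*(-5 + 6)² = 2*1² = 2*1 = 2)
j*(4 - 1*36) = 2*(4 - 1*36) = 2*(4 - 36) = 2*(-32) = -64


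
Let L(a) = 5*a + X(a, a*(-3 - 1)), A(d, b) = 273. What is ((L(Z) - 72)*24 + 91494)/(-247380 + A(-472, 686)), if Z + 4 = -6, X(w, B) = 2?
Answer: -29538/82369 ≈ -0.35861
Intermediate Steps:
Z = -10 (Z = -4 - 6 = -10)
L(a) = 2 + 5*a (L(a) = 5*a + 2 = 2 + 5*a)
((L(Z) - 72)*24 + 91494)/(-247380 + A(-472, 686)) = (((2 + 5*(-10)) - 72)*24 + 91494)/(-247380 + 273) = (((2 - 50) - 72)*24 + 91494)/(-247107) = ((-48 - 72)*24 + 91494)*(-1/247107) = (-120*24 + 91494)*(-1/247107) = (-2880 + 91494)*(-1/247107) = 88614*(-1/247107) = -29538/82369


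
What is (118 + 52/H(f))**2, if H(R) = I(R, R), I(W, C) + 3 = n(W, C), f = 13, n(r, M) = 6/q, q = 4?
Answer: 62500/9 ≈ 6944.4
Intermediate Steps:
n(r, M) = 3/2 (n(r, M) = 6/4 = 6*(1/4) = 3/2)
I(W, C) = -3/2 (I(W, C) = -3 + 3/2 = -3/2)
H(R) = -3/2
(118 + 52/H(f))**2 = (118 + 52/(-3/2))**2 = (118 + 52*(-2/3))**2 = (118 - 104/3)**2 = (250/3)**2 = 62500/9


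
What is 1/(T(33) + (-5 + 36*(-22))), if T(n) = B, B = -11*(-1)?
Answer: -1/786 ≈ -0.0012723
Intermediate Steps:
B = 11
T(n) = 11
1/(T(33) + (-5 + 36*(-22))) = 1/(11 + (-5 + 36*(-22))) = 1/(11 + (-5 - 792)) = 1/(11 - 797) = 1/(-786) = -1/786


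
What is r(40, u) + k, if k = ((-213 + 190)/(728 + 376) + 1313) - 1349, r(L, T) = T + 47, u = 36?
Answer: 2255/48 ≈ 46.979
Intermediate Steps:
r(L, T) = 47 + T
k = -1729/48 (k = (-23/1104 + 1313) - 1349 = (-23*1/1104 + 1313) - 1349 = (-1/48 + 1313) - 1349 = 63023/48 - 1349 = -1729/48 ≈ -36.021)
r(40, u) + k = (47 + 36) - 1729/48 = 83 - 1729/48 = 2255/48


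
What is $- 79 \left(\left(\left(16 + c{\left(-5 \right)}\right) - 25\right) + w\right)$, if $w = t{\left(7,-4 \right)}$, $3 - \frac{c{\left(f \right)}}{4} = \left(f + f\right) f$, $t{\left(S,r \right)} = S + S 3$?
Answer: $13351$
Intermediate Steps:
$t{\left(S,r \right)} = 4 S$ ($t{\left(S,r \right)} = S + 3 S = 4 S$)
$c{\left(f \right)} = 12 - 8 f^{2}$ ($c{\left(f \right)} = 12 - 4 \left(f + f\right) f = 12 - 4 \cdot 2 f f = 12 - 4 \cdot 2 f^{2} = 12 - 8 f^{2}$)
$w = 28$ ($w = 4 \cdot 7 = 28$)
$- 79 \left(\left(\left(16 + c{\left(-5 \right)}\right) - 25\right) + w\right) = - 79 \left(\left(\left(16 + \left(12 - 8 \left(-5\right)^{2}\right)\right) - 25\right) + 28\right) = - 79 \left(\left(\left(16 + \left(12 - 200\right)\right) - 25\right) + 28\right) = - 79 \left(\left(\left(16 - 188\right) - 25\right) + 28\right) = - 79 \left(\left(-172 - 25\right) + 28\right) = - 79 \left(-197 + 28\right) = \left(-79\right) \left(-169\right) = 13351$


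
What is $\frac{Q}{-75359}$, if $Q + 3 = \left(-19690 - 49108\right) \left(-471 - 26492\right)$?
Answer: $- \frac{1855000471}{75359} \approx -24616.0$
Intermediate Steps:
$Q = 1855000471$ ($Q = -3 + \left(-19690 - 49108\right) \left(-471 - 26492\right) = -3 - -1855000474 = -3 + 1855000474 = 1855000471$)
$\frac{Q}{-75359} = \frac{1855000471}{-75359} = 1855000471 \left(- \frac{1}{75359}\right) = - \frac{1855000471}{75359}$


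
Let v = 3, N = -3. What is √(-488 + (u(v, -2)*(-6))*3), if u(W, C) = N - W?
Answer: 2*I*√95 ≈ 19.494*I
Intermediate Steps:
u(W, C) = -3 - W
√(-488 + (u(v, -2)*(-6))*3) = √(-488 + ((-3 - 1*3)*(-6))*3) = √(-488 + ((-3 - 3)*(-6))*3) = √(-488 - 6*(-6)*3) = √(-488 + 36*3) = √(-488 + 108) = √(-380) = 2*I*√95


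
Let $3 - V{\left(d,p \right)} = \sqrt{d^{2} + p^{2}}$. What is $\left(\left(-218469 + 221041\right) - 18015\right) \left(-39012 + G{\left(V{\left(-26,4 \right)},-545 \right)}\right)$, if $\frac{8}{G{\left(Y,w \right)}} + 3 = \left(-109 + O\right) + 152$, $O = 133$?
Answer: $\frac{104225857124}{173} \approx 6.0246 \cdot 10^{8}$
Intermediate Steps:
$V{\left(d,p \right)} = 3 - \sqrt{d^{2} + p^{2}}$
$G{\left(Y,w \right)} = \frac{8}{173}$ ($G{\left(Y,w \right)} = \frac{8}{-3 + \left(\left(-109 + 133\right) + 152\right)} = \frac{8}{-3 + \left(24 + 152\right)} = \frac{8}{-3 + 176} = \frac{8}{173}$)
$\left(\left(-218469 + 221041\right) - 18015\right) \left(-39012 + G{\left(V{\left(-26,4 \right)},-545 \right)}\right) = \left(\left(-218469 + 221041\right) - 18015\right) \left(-39012 + \frac{8}{173}\right) = \left(2572 - 18015\right) \left(- \frac{6749068}{173}\right) = \left(-15443\right) \left(- \frac{6749068}{173}\right) = \frac{104225857124}{173}$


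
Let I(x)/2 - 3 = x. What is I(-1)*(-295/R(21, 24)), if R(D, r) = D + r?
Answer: -236/9 ≈ -26.222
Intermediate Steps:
I(x) = 6 + 2*x
I(-1)*(-295/R(21, 24)) = (6 + 2*(-1))*(-295/(21 + 24)) = (6 - 2)*(-295/45) = 4*(-295*1/45) = 4*(-59/9) = -236/9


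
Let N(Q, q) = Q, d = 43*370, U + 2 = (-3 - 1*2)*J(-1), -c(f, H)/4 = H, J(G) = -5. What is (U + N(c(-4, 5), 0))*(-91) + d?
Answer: 15637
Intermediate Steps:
c(f, H) = -4*H
U = 23 (U = -2 + (-3 - 1*2)*(-5) = -2 + (-3 - 2)*(-5) = -2 - 5*(-5) = -2 + 25 = 23)
d = 15910
(U + N(c(-4, 5), 0))*(-91) + d = (23 - 4*5)*(-91) + 15910 = (23 - 20)*(-91) + 15910 = 3*(-91) + 15910 = -273 + 15910 = 15637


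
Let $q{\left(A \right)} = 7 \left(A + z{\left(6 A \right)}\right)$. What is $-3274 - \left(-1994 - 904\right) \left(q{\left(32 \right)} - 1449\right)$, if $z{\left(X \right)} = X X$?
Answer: $744269780$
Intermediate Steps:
$z{\left(X \right)} = X^{2}$
$q{\left(A \right)} = 7 A + 252 A^{2}$ ($q{\left(A \right)} = 7 \left(A + \left(6 A\right)^{2}\right) = 7 \left(A + 36 A^{2}\right) = 7 A + 252 A^{2}$)
$-3274 - \left(-1994 - 904\right) \left(q{\left(32 \right)} - 1449\right) = -3274 - \left(-1994 - 904\right) \left(7 \cdot 32 \left(1 + 36 \cdot 32\right) - 1449\right) = -3274 - - 2898 \left(7 \cdot 32 \left(1 + 1152\right) - 1449\right) = -3274 - - 2898 \left(7 \cdot 32 \cdot 1153 - 1449\right) = -3274 - - 2898 \left(258272 - 1449\right) = -3274 - \left(-2898\right) 256823 = -3274 - -744273054 = -3274 + 744273054 = 744269780$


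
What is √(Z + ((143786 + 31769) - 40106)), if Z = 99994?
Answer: √235443 ≈ 485.22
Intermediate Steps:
√(Z + ((143786 + 31769) - 40106)) = √(99994 + ((143786 + 31769) - 40106)) = √(99994 + (175555 - 40106)) = √(99994 + 135449) = √235443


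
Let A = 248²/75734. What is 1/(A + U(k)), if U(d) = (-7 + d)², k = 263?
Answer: 37867/2481682464 ≈ 1.5259e-5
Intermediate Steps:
A = 30752/37867 (A = 61504*(1/75734) = 30752/37867 ≈ 0.81211)
1/(A + U(k)) = 1/(30752/37867 + (-7 + 263)²) = 1/(30752/37867 + 256²) = 1/(30752/37867 + 65536) = 1/(2481682464/37867) = 37867/2481682464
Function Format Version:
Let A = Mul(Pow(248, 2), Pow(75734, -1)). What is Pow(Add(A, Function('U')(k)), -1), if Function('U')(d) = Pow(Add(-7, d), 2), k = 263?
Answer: Rational(37867, 2481682464) ≈ 1.5259e-5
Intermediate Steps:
A = Rational(30752, 37867) (A = Mul(61504, Rational(1, 75734)) = Rational(30752, 37867) ≈ 0.81211)
Pow(Add(A, Function('U')(k)), -1) = Pow(Add(Rational(30752, 37867), Pow(Add(-7, 263), 2)), -1) = Pow(Add(Rational(30752, 37867), Pow(256, 2)), -1) = Pow(Add(Rational(30752, 37867), 65536), -1) = Pow(Rational(2481682464, 37867), -1) = Rational(37867, 2481682464)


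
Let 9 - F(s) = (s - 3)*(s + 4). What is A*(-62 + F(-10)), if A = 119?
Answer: -15589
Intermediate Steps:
F(s) = 9 - (-3 + s)*(4 + s) (F(s) = 9 - (s - 3)*(s + 4) = 9 - (-3 + s)*(4 + s))
A*(-62 + F(-10)) = 119*(-62 + (21 - 1*(-10) - 1*(-10)²)) = 119*(-62 + (21 + 10 - 1*100)) = 119*(-62 + (21 + 10 - 100)) = 119*(-62 - 69) = 119*(-131) = -15589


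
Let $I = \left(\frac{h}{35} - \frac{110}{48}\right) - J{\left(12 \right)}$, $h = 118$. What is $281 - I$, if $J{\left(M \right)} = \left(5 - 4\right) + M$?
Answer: $\frac{246053}{840} \approx 292.92$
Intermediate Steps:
$J{\left(M \right)} = 1 + M$
$I = - \frac{10013}{840}$ ($I = \left(\frac{118}{35} - \frac{110}{48}\right) - \left(1 + 12\right) = \left(118 \cdot \frac{1}{35} - \frac{55}{24}\right) - 13 = \left(\frac{118}{35} - \frac{55}{24}\right) - 13 = \frac{907}{840} - 13 = - \frac{10013}{840} \approx -11.92$)
$281 - I = 281 - - \frac{10013}{840} = 281 + \frac{10013}{840} = \frac{246053}{840}$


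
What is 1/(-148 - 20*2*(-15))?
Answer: 1/452 ≈ 0.0022124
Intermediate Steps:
1/(-148 - 20*2*(-15)) = 1/(-148 - 40*(-15)) = 1/(-148 + 600) = 1/452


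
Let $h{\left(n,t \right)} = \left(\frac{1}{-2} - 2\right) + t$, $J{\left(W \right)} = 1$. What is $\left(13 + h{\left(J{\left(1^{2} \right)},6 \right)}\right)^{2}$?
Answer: $\frac{1089}{4} \approx 272.25$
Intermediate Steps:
$h{\left(n,t \right)} = - \frac{5}{2} + t$ ($h{\left(n,t \right)} = \left(- \frac{1}{2} - 2\right) + t = - \frac{5}{2} + t$)
$\left(13 + h{\left(J{\left(1^{2} \right)},6 \right)}\right)^{2} = \left(13 + \left(- \frac{5}{2} + 6\right)\right)^{2} = \left(13 + \frac{7}{2}\right)^{2} = \left(\frac{33}{2}\right)^{2} = \frac{1089}{4}$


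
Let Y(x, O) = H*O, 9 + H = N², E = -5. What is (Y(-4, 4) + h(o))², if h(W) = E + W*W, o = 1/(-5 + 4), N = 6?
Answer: 10816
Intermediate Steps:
o = -1 (o = 1/(-1) = -1)
H = 27 (H = -9 + 6² = -9 + 36 = 27)
h(W) = -5 + W² (h(W) = -5 + W*W = -5 + W²)
Y(x, O) = 27*O
(Y(-4, 4) + h(o))² = (27*4 + (-5 + (-1)²))² = (108 + (-5 + 1))² = (108 - 4)² = 104² = 10816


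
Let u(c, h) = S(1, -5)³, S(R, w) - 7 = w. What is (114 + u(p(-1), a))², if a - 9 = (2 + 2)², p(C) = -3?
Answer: 14884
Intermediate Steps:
S(R, w) = 7 + w
a = 25 (a = 9 + (2 + 2)² = 9 + 4² = 9 + 16 = 25)
u(c, h) = 8 (u(c, h) = (7 - 5)³ = 2³ = 8)
(114 + u(p(-1), a))² = (114 + 8)² = 122² = 14884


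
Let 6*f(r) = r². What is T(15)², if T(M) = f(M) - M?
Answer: 2025/4 ≈ 506.25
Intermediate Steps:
f(r) = r²/6
T(M) = -M + M²/6 (T(M) = M²/6 - M = -M + M²/6)
T(15)² = ((⅙)*15*(-6 + 15))² = ((⅙)*15*9)² = (45/2)² = 2025/4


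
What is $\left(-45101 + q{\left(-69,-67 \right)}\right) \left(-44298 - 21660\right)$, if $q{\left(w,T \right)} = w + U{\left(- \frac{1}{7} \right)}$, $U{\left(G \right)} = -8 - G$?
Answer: $\frac{20858887710}{7} \approx 2.9798 \cdot 10^{9}$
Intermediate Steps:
$q{\left(w,T \right)} = - \frac{55}{7} + w$ ($q{\left(w,T \right)} = w - \left(8 - \frac{1}{7}\right) = w - \frac{55}{7} = - \frac{55}{7} + w$)
$\left(-45101 + q{\left(-69,-67 \right)}\right) \left(-44298 - 21660\right) = \left(-45101 - \frac{538}{7}\right) \left(-44298 - 21660\right) = \left(-45101 - \frac{538}{7}\right) \left(-65958\right) = \left(- \frac{316245}{7}\right) \left(-65958\right) = \frac{20858887710}{7}$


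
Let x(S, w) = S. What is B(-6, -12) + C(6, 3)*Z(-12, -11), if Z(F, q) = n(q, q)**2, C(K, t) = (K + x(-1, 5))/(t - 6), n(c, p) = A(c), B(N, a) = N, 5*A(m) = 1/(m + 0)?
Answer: -10891/1815 ≈ -6.0005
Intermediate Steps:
A(m) = 1/(5*m) (A(m) = 1/(5*(m + 0)) = 1/(5*m))
n(c, p) = 1/(5*c)
C(K, t) = (-1 + K)/(-6 + t) (C(K, t) = (K - 1)/(t - 6) = (-1 + K)/(-6 + t))
Z(F, q) = 1/(25*q**2) (Z(F, q) = (1/(5*q))**2 = 1/(25*q**2))
B(-6, -12) + C(6, 3)*Z(-12, -11) = -6 + ((-1 + 6)/(-6 + 3))*((1/25)/(-11)**2) = -6 + (5/(-3))*((1/25)*(1/121)) = -6 - 1/3*5*(1/3025) = -6 - 5/3*1/3025 = -6 - 1/1815 = -10891/1815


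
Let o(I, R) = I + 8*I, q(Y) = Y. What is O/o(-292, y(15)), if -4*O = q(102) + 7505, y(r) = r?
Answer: 7607/10512 ≈ 0.72365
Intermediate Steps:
O = -7607/4 (O = -(102 + 7505)/4 = -¼*7607 = -7607/4 ≈ -1901.8)
o(I, R) = 9*I
O/o(-292, y(15)) = -7607/(4*(9*(-292))) = -7607/4/(-2628) = -7607/4*(-1/2628) = 7607/10512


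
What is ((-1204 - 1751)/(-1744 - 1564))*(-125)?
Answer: -369375/3308 ≈ -111.66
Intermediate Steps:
((-1204 - 1751)/(-1744 - 1564))*(-125) = -2955/(-3308)*(-125) = -2955*(-1/3308)*(-125) = (2955/3308)*(-125) = -369375/3308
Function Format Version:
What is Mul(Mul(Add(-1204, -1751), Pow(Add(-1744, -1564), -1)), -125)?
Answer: Rational(-369375, 3308) ≈ -111.66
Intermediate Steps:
Mul(Mul(Add(-1204, -1751), Pow(Add(-1744, -1564), -1)), -125) = Mul(Mul(-2955, Pow(-3308, -1)), -125) = Mul(Mul(-2955, Rational(-1, 3308)), -125) = Mul(Rational(2955, 3308), -125) = Rational(-369375, 3308)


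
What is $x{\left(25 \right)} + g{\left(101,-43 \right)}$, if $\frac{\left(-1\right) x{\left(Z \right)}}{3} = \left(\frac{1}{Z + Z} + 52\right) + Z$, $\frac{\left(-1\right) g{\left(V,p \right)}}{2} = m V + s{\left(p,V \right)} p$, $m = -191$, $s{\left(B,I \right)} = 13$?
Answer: $\frac{1973447}{50} \approx 39469.0$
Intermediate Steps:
$g{\left(V,p \right)} = - 26 p + 382 V$ ($g{\left(V,p \right)} = - 2 \left(- 191 V + 13 p\right) = - 26 p + 382 V$)
$x{\left(Z \right)} = -156 - 3 Z - \frac{3}{2 Z}$ ($x{\left(Z \right)} = - 3 \left(\left(\frac{1}{Z + Z} + 52\right) + Z\right) = - 3 \left(\left(\frac{1}{2 Z} + 52\right) + Z\right) = - 3 \left(\left(52 + \frac{1}{2 Z}\right) + Z\right) = - 3 \left(52 + Z + \frac{1}{2 Z}\right) = -156 - 3 Z - \frac{3}{2 Z}$)
$x{\left(25 \right)} + g{\left(101,-43 \right)} = \left(-156 - 75 - \frac{3}{2 \cdot 25}\right) + \left(\left(-26\right) \left(-43\right) + 382 \cdot 101\right) = \left(-156 - 75 - \frac{3}{50}\right) + \left(1118 + 38582\right) = \left(-156 - 75 - \frac{3}{50}\right) + 39700 = - \frac{11553}{50} + 39700 = \frac{1973447}{50}$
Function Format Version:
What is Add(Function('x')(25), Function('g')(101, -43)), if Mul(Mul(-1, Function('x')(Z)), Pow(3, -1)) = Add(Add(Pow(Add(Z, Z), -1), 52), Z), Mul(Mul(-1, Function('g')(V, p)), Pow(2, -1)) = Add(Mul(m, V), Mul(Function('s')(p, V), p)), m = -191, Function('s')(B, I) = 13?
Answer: Rational(1973447, 50) ≈ 39469.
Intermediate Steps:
Function('g')(V, p) = Add(Mul(-26, p), Mul(382, V)) (Function('g')(V, p) = Mul(-2, Add(Mul(-191, V), Mul(13, p))) = Add(Mul(-26, p), Mul(382, V)))
Function('x')(Z) = Add(-156, Mul(-3, Z), Mul(Rational(-3, 2), Pow(Z, -1))) (Function('x')(Z) = Mul(-3, Add(Add(Pow(Add(Z, Z), -1), 52), Z)) = Mul(-3, Add(Add(Pow(Mul(2, Z), -1), 52), Z)) = Mul(-3, Add(Add(Mul(Rational(1, 2), Pow(Z, -1)), 52), Z)) = Mul(-3, Add(Add(52, Mul(Rational(1, 2), Pow(Z, -1))), Z)) = Mul(-3, Add(52, Z, Mul(Rational(1, 2), Pow(Z, -1)))) = Add(-156, Mul(-3, Z), Mul(Rational(-3, 2), Pow(Z, -1))))
Add(Function('x')(25), Function('g')(101, -43)) = Add(Add(-156, Mul(-3, 25), Mul(Rational(-3, 2), Pow(25, -1))), Add(Mul(-26, -43), Mul(382, 101))) = Add(Add(-156, -75, Mul(Rational(-3, 2), Rational(1, 25))), Add(1118, 38582)) = Add(Add(-156, -75, Rational(-3, 50)), 39700) = Add(Rational(-11553, 50), 39700) = Rational(1973447, 50)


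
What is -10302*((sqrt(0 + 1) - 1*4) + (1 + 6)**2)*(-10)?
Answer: 4738920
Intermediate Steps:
-10302*((sqrt(0 + 1) - 1*4) + (1 + 6)**2)*(-10) = -10302*((sqrt(1) - 4) + 7**2)*(-10) = -10302*((1 - 4) + 49)*(-10) = -10302*(-3 + 49)*(-10) = -473892*(-10) = -10302*(-460) = 4738920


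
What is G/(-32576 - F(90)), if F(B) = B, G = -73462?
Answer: 36731/16333 ≈ 2.2489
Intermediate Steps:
G/(-32576 - F(90)) = -73462/(-32576 - 1*90) = -73462/(-32576 - 90) = -73462/(-32666) = -73462*(-1/32666) = 36731/16333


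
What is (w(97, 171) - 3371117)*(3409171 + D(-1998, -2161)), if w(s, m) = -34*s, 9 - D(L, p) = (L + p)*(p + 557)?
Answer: 11006855814240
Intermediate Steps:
D(L, p) = 9 - (557 + p)*(L + p) (D(L, p) = 9 - (L + p)*(p + 557) = 9 - (L + p)*(557 + p) = 9 - (557 + p)*(L + p))
(w(97, 171) - 3371117)*(3409171 + D(-1998, -2161)) = (-34*97 - 3371117)*(3409171 + (9 - 1*(-2161)² - 557*(-1998) - 557*(-2161) - 1*(-1998)*(-2161))) = (-3298 - 3371117)*(3409171 + (9 - 1*4669921 + 1112886 + 1203677 - 4317678)) = -3374415*(3409171 + (9 - 4669921 + 1112886 + 1203677 - 4317678)) = -3374415*(3409171 - 6671027) = -3374415*(-3261856) = 11006855814240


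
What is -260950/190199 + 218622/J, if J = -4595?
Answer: -42780751028/873964405 ≈ -48.950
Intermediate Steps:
-260950/190199 + 218622/J = -260950/190199 + 218622/(-4595) = -260950*1/190199 + 218622*(-1/4595) = -260950/190199 - 218622/4595 = -42780751028/873964405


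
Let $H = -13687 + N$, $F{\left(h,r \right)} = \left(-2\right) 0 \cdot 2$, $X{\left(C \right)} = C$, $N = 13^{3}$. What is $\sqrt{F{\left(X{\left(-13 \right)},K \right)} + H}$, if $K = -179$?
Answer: $i \sqrt{11490} \approx 107.19 i$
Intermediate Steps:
$N = 2197$
$F{\left(h,r \right)} = 0$ ($F{\left(h,r \right)} = 0 \cdot 2 = 0$)
$H = -11490$ ($H = -13687 + 2197 = -11490$)
$\sqrt{F{\left(X{\left(-13 \right)},K \right)} + H} = \sqrt{0 - 11490} = \sqrt{-11490} = i \sqrt{11490}$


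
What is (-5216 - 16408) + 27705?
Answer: 6081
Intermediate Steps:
(-5216 - 16408) + 27705 = -21624 + 27705 = 6081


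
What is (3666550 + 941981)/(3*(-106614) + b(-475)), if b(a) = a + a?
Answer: -4608531/320792 ≈ -14.366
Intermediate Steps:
b(a) = 2*a
(3666550 + 941981)/(3*(-106614) + b(-475)) = (3666550 + 941981)/(3*(-106614) + 2*(-475)) = 4608531/(-319842 - 950) = 4608531/(-320792) = 4608531*(-1/320792) = -4608531/320792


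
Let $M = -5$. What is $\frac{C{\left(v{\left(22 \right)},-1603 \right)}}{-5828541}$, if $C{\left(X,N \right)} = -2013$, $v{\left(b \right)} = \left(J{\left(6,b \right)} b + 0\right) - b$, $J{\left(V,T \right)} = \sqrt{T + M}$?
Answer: $\frac{671}{1942847} \approx 0.00034537$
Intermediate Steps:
$J{\left(V,T \right)} = \sqrt{-5 + T}$ ($J{\left(V,T \right)} = \sqrt{T - 5} = \sqrt{-5 + T}$)
$v{\left(b \right)} = - b + b \sqrt{-5 + b}$ ($v{\left(b \right)} = \left(\sqrt{-5 + b} b + 0\right) - b = \left(b \sqrt{-5 + b} + 0\right) - b = b \sqrt{-5 + b} - b = - b + b \sqrt{-5 + b}$)
$\frac{C{\left(v{\left(22 \right)},-1603 \right)}}{-5828541} = - \frac{2013}{-5828541} = \left(-2013\right) \left(- \frac{1}{5828541}\right) = \frac{671}{1942847}$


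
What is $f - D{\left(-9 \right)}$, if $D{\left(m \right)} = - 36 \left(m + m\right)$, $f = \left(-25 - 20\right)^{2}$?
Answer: $1377$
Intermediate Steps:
$f = 2025$ ($f = \left(-45\right)^{2} = 2025$)
$D{\left(m \right)} = - 72 m$ ($D{\left(m \right)} = - 36 \cdot 2 m = - 72 m$)
$f - D{\left(-9 \right)} = 2025 - \left(-72\right) \left(-9\right) = 2025 - 648 = 1377$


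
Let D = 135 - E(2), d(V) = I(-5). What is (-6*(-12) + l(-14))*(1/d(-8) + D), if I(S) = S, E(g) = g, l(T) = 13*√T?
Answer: 47808/5 + 8632*I*√14/5 ≈ 9561.6 + 6459.6*I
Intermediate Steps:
d(V) = -5
D = 133 (D = 135 - 1*2 = 135 - 2 = 133)
(-6*(-12) + l(-14))*(1/d(-8) + D) = (-6*(-12) + 13*√(-14))*(1/(-5) + 133) = (72 + 13*(I*√14))*(-⅕ + 133) = (72 + 13*I*√14)*(664/5) = 47808/5 + 8632*I*√14/5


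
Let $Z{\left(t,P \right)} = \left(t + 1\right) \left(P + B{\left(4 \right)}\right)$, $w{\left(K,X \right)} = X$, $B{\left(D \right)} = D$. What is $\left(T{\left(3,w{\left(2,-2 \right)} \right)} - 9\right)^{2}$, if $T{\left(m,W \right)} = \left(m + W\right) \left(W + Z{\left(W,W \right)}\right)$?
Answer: $169$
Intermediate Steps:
$Z{\left(t,P \right)} = \left(1 + t\right) \left(4 + P\right)$ ($Z{\left(t,P \right)} = \left(t + 1\right) \left(P + 4\right) = \left(1 + t\right) \left(4 + P\right)$)
$T{\left(m,W \right)} = \left(W + m\right) \left(4 + W^{2} + 6 W\right)$ ($T{\left(m,W \right)} = \left(m + W\right) \left(W + \left(4 + W + 4 W + W W\right)\right) = \left(W + m\right) \left(W + \left(4 + W + 4 W + W^{2}\right)\right) = \left(W + m\right) \left(W + \left(4 + W^{2} + 5 W\right)\right) = \left(W + m\right) \left(4 + W^{2} + 6 W\right)$)
$\left(T{\left(3,w{\left(2,-2 \right)} \right)} - 9\right)^{2} = \left(\left(\left(-2\right)^{3} + 4 \left(-2\right) + 4 \cdot 3 + 6 \left(-2\right)^{2} + 3 \left(-2\right)^{2} + 6 \left(-2\right) 3\right) - 9\right)^{2} = \left(\left(-8 - 8 + 12 + 6 \cdot 4 + 3 \cdot 4 - 36\right) - 9\right)^{2} = \left(\left(-8 - 8 + 12 + 24 + 12 - 36\right) - 9\right)^{2} = \left(-4 - 9\right)^{2} = \left(-13\right)^{2} = 169$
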